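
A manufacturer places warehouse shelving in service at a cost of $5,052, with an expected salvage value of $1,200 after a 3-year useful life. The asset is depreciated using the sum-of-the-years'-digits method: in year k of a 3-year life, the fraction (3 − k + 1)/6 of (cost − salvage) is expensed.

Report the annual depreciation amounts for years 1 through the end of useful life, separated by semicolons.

$1,926; $1,284; $642

Depreciable base = $5,052 − $1,200 = $3,852.
Sum of the years' digits = 3+2+1 = 6.
Year 1: $3,852 × 3/6 = $1,926. Book value $3,126.
Year 2: $3,852 × 2/6 = $1,284. Book value $1,842.
Year 3: $3,852 × 1/6 = $642. Book value $1,200.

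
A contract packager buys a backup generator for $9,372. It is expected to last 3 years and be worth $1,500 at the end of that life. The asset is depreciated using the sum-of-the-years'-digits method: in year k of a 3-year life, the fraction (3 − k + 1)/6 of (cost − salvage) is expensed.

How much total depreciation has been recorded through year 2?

$6,560

Depreciable base = $9,372 − $1,500 = $7,872.
Sum of the years' digits = 3+2+1 = 6.
Year 1: $7,872 × 3/6 = $3,936. Book value $5,436.
Year 2: $7,872 × 2/6 = $2,624. Book value $2,812.
Accumulated through year 2 = $9,372 − $2,812 = $6,560.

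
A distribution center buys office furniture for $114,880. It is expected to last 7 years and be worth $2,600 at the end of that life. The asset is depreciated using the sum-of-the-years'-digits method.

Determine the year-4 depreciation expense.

Depreciable base = $114,880 − $2,600 = $112,280.
Sum of the years' digits = 7+6+5+4+3+2+1 = 28.
Year 1: $112,280 × 7/28 = $28,070. Book value $86,810.
Year 2: $112,280 × 6/28 = $24,060. Book value $62,750.
Year 3: $112,280 × 5/28 = $20,050. Book value $42,700.
Year 4: $112,280 × 4/28 = $16,040. Book value $26,660.

$16,040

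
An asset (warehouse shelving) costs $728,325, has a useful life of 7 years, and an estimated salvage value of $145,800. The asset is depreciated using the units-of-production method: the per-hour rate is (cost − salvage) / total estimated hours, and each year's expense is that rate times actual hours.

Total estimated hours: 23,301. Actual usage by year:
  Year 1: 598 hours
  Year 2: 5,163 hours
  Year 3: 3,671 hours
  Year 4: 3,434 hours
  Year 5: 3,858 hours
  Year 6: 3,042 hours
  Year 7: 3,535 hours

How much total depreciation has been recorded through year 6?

Depreciable base = $728,325 − $145,800 = $582,525.
Rate = $582,525 / 23,301 hours = $25 per hour.
Year 1: 598 × $25 = $14,950. Book value $713,375.
Year 2: 5,163 × $25 = $129,075. Book value $584,300.
Year 3: 3,671 × $25 = $91,775. Book value $492,525.
Year 4: 3,434 × $25 = $85,850. Book value $406,675.
Year 5: 3,858 × $25 = $96,450. Book value $310,225.
Year 6: 3,042 × $25 = $76,050. Book value $234,175.
Accumulated through year 6 = $728,325 − $234,175 = $494,150.

$494,150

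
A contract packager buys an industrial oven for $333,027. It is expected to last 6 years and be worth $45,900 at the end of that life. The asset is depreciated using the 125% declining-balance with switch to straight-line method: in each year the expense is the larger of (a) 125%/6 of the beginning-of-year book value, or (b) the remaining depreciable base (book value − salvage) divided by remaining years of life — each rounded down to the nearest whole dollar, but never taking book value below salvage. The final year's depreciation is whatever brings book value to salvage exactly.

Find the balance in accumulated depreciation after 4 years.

Depreciable base = $333,027 − $45,900 = $287,127.
Year 1: DB = ⌊$333,027 × 125%/6⌋ = $69,380; SL = ⌊$287,127/6⌋ = $47,854 → take DB $69,380. Book value $263,647.
Year 2: DB = ⌊$263,647 × 125%/6⌋ = $54,926; SL = ⌊$217,747/5⌋ = $43,549 → take DB $54,926. Book value $208,721.
Year 3: DB = ⌊$208,721 × 125%/6⌋ = $43,483; SL = ⌊$162,821/4⌋ = $40,705 → take DB $43,483. Book value $165,238.
Year 4: DB = ⌊$165,238 × 125%/6⌋ = $34,424; SL = ⌊$119,338/3⌋ = $39,779 → take SL $39,779. Book value $125,459.
Accumulated through year 4 = $333,027 − $125,459 = $207,568.

$207,568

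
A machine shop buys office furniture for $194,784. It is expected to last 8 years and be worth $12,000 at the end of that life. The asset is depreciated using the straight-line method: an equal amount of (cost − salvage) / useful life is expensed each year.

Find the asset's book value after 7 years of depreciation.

$34,848

Depreciable base = $194,784 − $12,000 = $182,784.
Annual expense = $182,784 / 8 = $22,848.
End of year 1: book value $171,936.
End of year 2: book value $149,088.
End of year 3: book value $126,240.
End of year 4: book value $103,392.
End of year 5: book value $80,544.
End of year 6: book value $57,696.
End of year 7: book value $34,848.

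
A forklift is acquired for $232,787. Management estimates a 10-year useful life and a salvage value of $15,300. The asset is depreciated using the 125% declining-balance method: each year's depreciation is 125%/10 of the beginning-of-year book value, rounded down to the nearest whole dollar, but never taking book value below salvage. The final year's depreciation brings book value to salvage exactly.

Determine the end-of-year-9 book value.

Depreciable base = $232,787 − $15,300 = $217,487.
Year 1: ⌊$232,787 × 125%/10⌋ = $29,098. Book value $203,689.
Year 2: ⌊$203,689 × 125%/10⌋ = $25,461. Book value $178,228.
Year 3: ⌊$178,228 × 125%/10⌋ = $22,278. Book value $155,950.
Year 4: ⌊$155,950 × 125%/10⌋ = $19,493. Book value $136,457.
Year 5: ⌊$136,457 × 125%/10⌋ = $17,057. Book value $119,400.
Year 6: ⌊$119,400 × 125%/10⌋ = $14,925. Book value $104,475.
Year 7: ⌊$104,475 × 125%/10⌋ = $13,059. Book value $91,416.
Year 8: ⌊$91,416 × 125%/10⌋ = $11,427. Book value $79,989.
Year 9: ⌊$79,989 × 125%/10⌋ = $9,998. Book value $69,991.

$69,991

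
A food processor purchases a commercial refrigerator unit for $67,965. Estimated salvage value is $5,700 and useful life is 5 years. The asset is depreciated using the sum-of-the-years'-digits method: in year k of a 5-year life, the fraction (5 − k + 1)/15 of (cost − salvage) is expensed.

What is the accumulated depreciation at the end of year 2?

$37,359

Depreciable base = $67,965 − $5,700 = $62,265.
Sum of the years' digits = 5+4+3+2+1 = 15.
Year 1: $62,265 × 5/15 = $20,755. Book value $47,210.
Year 2: $62,265 × 4/15 = $16,604. Book value $30,606.
Accumulated through year 2 = $67,965 − $30,606 = $37,359.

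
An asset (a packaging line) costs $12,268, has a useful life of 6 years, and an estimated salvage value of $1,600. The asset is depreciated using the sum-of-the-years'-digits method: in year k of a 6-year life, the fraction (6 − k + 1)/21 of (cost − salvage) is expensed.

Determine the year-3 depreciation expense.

$2,032

Depreciable base = $12,268 − $1,600 = $10,668.
Sum of the years' digits = 6+5+4+3+2+1 = 21.
Year 1: $10,668 × 6/21 = $3,048. Book value $9,220.
Year 2: $10,668 × 5/21 = $2,540. Book value $6,680.
Year 3: $10,668 × 4/21 = $2,032. Book value $4,648.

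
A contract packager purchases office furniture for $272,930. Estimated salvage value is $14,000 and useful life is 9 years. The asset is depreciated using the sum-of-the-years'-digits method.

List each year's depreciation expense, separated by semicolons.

Depreciable base = $272,930 − $14,000 = $258,930.
Sum of the years' digits = 9+8+7+6+5+4+3+2+1 = 45.
Year 1: $258,930 × 9/45 = $51,786. Book value $221,144.
Year 2: $258,930 × 8/45 = $46,032. Book value $175,112.
Year 3: $258,930 × 7/45 = $40,278. Book value $134,834.
Year 4: $258,930 × 6/45 = $34,524. Book value $100,310.
Year 5: $258,930 × 5/45 = $28,770. Book value $71,540.
Year 6: $258,930 × 4/45 = $23,016. Book value $48,524.
Year 7: $258,930 × 3/45 = $17,262. Book value $31,262.
Year 8: $258,930 × 2/45 = $11,508. Book value $19,754.
Year 9: $258,930 × 1/45 = $5,754. Book value $14,000.

$51,786; $46,032; $40,278; $34,524; $28,770; $23,016; $17,262; $11,508; $5,754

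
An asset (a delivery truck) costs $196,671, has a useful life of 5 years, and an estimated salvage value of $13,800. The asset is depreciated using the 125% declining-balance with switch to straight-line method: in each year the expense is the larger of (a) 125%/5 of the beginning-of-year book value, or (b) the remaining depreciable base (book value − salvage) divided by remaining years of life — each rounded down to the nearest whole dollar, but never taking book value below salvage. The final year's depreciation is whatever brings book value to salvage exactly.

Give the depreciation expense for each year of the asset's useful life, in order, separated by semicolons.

Depreciable base = $196,671 − $13,800 = $182,871.
Year 1: DB = ⌊$196,671 × 125%/5⌋ = $49,167; SL = ⌊$182,871/5⌋ = $36,574 → take DB $49,167. Book value $147,504.
Year 2: DB = ⌊$147,504 × 125%/5⌋ = $36,876; SL = ⌊$133,704/4⌋ = $33,426 → take DB $36,876. Book value $110,628.
Year 3: DB = ⌊$110,628 × 125%/5⌋ = $27,657; SL = ⌊$96,828/3⌋ = $32,276 → take SL $32,276. Book value $78,352.
Year 4: DB = ⌊$78,352 × 125%/5⌋ = $19,588; SL = ⌊$64,552/2⌋ = $32,276 → take SL $32,276. Book value $46,076.
Year 5 (final): $46,076 − $13,800 = $32,276. Book value $13,800.

$49,167; $36,876; $32,276; $32,276; $32,276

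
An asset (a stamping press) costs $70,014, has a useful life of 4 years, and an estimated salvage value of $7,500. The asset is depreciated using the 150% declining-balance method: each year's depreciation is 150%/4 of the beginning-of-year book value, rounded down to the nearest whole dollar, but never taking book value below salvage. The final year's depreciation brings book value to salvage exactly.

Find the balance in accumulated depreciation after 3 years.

Depreciable base = $70,014 − $7,500 = $62,514.
Year 1: ⌊$70,014 × 150%/4⌋ = $26,255. Book value $43,759.
Year 2: ⌊$43,759 × 150%/4⌋ = $16,409. Book value $27,350.
Year 3: ⌊$27,350 × 150%/4⌋ = $10,256. Book value $17,094.
Accumulated through year 3 = $70,014 − $17,094 = $52,920.

$52,920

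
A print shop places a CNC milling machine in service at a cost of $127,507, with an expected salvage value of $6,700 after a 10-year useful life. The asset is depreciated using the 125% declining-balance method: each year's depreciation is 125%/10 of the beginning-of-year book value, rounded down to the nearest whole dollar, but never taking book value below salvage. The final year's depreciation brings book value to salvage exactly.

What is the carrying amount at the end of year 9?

$38,338

Depreciable base = $127,507 − $6,700 = $120,807.
Year 1: ⌊$127,507 × 125%/10⌋ = $15,938. Book value $111,569.
Year 2: ⌊$111,569 × 125%/10⌋ = $13,946. Book value $97,623.
Year 3: ⌊$97,623 × 125%/10⌋ = $12,202. Book value $85,421.
Year 4: ⌊$85,421 × 125%/10⌋ = $10,677. Book value $74,744.
Year 5: ⌊$74,744 × 125%/10⌋ = $9,343. Book value $65,401.
Year 6: ⌊$65,401 × 125%/10⌋ = $8,175. Book value $57,226.
Year 7: ⌊$57,226 × 125%/10⌋ = $7,153. Book value $50,073.
Year 8: ⌊$50,073 × 125%/10⌋ = $6,259. Book value $43,814.
Year 9: ⌊$43,814 × 125%/10⌋ = $5,476. Book value $38,338.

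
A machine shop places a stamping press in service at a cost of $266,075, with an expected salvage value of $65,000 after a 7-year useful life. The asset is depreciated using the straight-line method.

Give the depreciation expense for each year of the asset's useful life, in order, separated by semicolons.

$28,725; $28,725; $28,725; $28,725; $28,725; $28,725; $28,725

Depreciable base = $266,075 − $65,000 = $201,075.
Annual expense = $201,075 / 7 = $28,725.
End of year 1: book value $237,350.
End of year 2: book value $208,625.
End of year 3: book value $179,900.
End of year 4: book value $151,175.
End of year 5: book value $122,450.
End of year 6: book value $93,725.
End of year 7: book value $65,000.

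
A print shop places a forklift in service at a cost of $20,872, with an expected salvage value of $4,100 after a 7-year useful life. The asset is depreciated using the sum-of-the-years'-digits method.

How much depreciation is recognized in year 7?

Depreciable base = $20,872 − $4,100 = $16,772.
Sum of the years' digits = 7+6+5+4+3+2+1 = 28.
Year 1: $16,772 × 7/28 = $4,193. Book value $16,679.
Year 2: $16,772 × 6/28 = $3,594. Book value $13,085.
Year 3: $16,772 × 5/28 = $2,995. Book value $10,090.
Year 4: $16,772 × 4/28 = $2,396. Book value $7,694.
Year 5: $16,772 × 3/28 = $1,797. Book value $5,897.
Year 6: $16,772 × 2/28 = $1,198. Book value $4,699.
Year 7: $16,772 × 1/28 = $599. Book value $4,100.

$599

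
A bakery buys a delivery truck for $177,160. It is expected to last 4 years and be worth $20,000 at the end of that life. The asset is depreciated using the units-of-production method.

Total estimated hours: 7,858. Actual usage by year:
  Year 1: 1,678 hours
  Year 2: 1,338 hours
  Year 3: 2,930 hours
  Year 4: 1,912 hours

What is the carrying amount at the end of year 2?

$116,840

Depreciable base = $177,160 − $20,000 = $157,160.
Rate = $157,160 / 7,858 hours = $20 per hour.
Year 1: 1,678 × $20 = $33,560. Book value $143,600.
Year 2: 1,338 × $20 = $26,760. Book value $116,840.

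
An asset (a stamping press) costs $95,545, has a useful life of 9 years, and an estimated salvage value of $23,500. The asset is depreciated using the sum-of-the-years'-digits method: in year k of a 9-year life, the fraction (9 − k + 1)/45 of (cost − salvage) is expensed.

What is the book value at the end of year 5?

Depreciable base = $95,545 − $23,500 = $72,045.
Sum of the years' digits = 9+8+7+6+5+4+3+2+1 = 45.
Year 1: $72,045 × 9/45 = $14,409. Book value $81,136.
Year 2: $72,045 × 8/45 = $12,808. Book value $68,328.
Year 3: $72,045 × 7/45 = $11,207. Book value $57,121.
Year 4: $72,045 × 6/45 = $9,606. Book value $47,515.
Year 5: $72,045 × 5/45 = $8,005. Book value $39,510.

$39,510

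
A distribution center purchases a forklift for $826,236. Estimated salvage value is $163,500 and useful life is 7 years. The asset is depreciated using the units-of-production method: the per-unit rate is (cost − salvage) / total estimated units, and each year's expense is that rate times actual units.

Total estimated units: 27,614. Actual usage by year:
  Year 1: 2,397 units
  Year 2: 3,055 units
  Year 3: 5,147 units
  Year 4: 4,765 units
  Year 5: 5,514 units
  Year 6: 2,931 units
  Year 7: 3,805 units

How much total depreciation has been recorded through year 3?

$254,376

Depreciable base = $826,236 − $163,500 = $662,736.
Rate = $662,736 / 27,614 units = $24 per unit.
Year 1: 2,397 × $24 = $57,528. Book value $768,708.
Year 2: 3,055 × $24 = $73,320. Book value $695,388.
Year 3: 5,147 × $24 = $123,528. Book value $571,860.
Accumulated through year 3 = $826,236 − $571,860 = $254,376.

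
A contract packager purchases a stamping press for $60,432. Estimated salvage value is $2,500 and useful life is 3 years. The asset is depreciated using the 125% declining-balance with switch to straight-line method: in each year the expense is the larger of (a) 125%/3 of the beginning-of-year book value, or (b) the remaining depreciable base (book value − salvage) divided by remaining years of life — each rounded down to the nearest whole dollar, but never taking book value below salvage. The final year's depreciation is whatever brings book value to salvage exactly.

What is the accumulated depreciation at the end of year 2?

$41,556

Depreciable base = $60,432 − $2,500 = $57,932.
Year 1: DB = ⌊$60,432 × 125%/3⌋ = $25,180; SL = ⌊$57,932/3⌋ = $19,310 → take DB $25,180. Book value $35,252.
Year 2: DB = ⌊$35,252 × 125%/3⌋ = $14,688; SL = ⌊$32,752/2⌋ = $16,376 → take SL $16,376. Book value $18,876.
Accumulated through year 2 = $60,432 − $18,876 = $41,556.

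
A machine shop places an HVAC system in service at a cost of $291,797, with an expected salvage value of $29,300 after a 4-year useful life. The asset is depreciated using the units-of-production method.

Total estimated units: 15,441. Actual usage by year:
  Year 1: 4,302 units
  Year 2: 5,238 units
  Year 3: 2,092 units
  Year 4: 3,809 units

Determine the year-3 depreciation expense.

$35,564

Depreciable base = $291,797 − $29,300 = $262,497.
Rate = $262,497 / 15,441 units = $17 per unit.
Year 1: 4,302 × $17 = $73,134. Book value $218,663.
Year 2: 5,238 × $17 = $89,046. Book value $129,617.
Year 3: 2,092 × $17 = $35,564. Book value $94,053.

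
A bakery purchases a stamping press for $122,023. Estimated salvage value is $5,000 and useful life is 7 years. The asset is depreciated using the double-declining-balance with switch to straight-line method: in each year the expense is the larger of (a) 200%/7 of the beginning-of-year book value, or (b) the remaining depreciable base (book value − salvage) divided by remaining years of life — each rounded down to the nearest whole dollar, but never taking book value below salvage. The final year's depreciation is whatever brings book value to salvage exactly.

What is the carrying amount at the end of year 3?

Depreciable base = $122,023 − $5,000 = $117,023.
Year 1: DB = ⌊$122,023 × 200%/7⌋ = $34,863; SL = ⌊$117,023/7⌋ = $16,717 → take DB $34,863. Book value $87,160.
Year 2: DB = ⌊$87,160 × 200%/7⌋ = $24,902; SL = ⌊$82,160/6⌋ = $13,693 → take DB $24,902. Book value $62,258.
Year 3: DB = ⌊$62,258 × 200%/7⌋ = $17,788; SL = ⌊$57,258/5⌋ = $11,451 → take DB $17,788. Book value $44,470.

$44,470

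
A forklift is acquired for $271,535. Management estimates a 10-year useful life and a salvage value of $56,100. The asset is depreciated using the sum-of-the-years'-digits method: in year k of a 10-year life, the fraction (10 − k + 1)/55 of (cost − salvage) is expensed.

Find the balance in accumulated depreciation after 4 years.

$133,178

Depreciable base = $271,535 − $56,100 = $215,435.
Sum of the years' digits = 10+9+8+7+6+5+4+3+2+1 = 55.
Year 1: $215,435 × 10/55 = $39,170. Book value $232,365.
Year 2: $215,435 × 9/55 = $35,253. Book value $197,112.
Year 3: $215,435 × 8/55 = $31,336. Book value $165,776.
Year 4: $215,435 × 7/55 = $27,419. Book value $138,357.
Accumulated through year 4 = $271,535 − $138,357 = $133,178.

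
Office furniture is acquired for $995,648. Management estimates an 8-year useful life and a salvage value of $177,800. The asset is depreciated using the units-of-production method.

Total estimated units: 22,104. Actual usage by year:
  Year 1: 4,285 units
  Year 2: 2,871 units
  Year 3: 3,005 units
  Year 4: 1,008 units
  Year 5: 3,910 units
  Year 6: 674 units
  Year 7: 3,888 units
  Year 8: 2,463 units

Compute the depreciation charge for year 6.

$24,938

Depreciable base = $995,648 − $177,800 = $817,848.
Rate = $817,848 / 22,104 units = $37 per unit.
Year 1: 4,285 × $37 = $158,545. Book value $837,103.
Year 2: 2,871 × $37 = $106,227. Book value $730,876.
Year 3: 3,005 × $37 = $111,185. Book value $619,691.
Year 4: 1,008 × $37 = $37,296. Book value $582,395.
Year 5: 3,910 × $37 = $144,670. Book value $437,725.
Year 6: 674 × $37 = $24,938. Book value $412,787.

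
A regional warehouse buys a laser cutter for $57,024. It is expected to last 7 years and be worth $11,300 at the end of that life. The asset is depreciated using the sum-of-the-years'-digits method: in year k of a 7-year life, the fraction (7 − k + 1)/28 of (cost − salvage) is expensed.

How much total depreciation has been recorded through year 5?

$40,825

Depreciable base = $57,024 − $11,300 = $45,724.
Sum of the years' digits = 7+6+5+4+3+2+1 = 28.
Year 1: $45,724 × 7/28 = $11,431. Book value $45,593.
Year 2: $45,724 × 6/28 = $9,798. Book value $35,795.
Year 3: $45,724 × 5/28 = $8,165. Book value $27,630.
Year 4: $45,724 × 4/28 = $6,532. Book value $21,098.
Year 5: $45,724 × 3/28 = $4,899. Book value $16,199.
Accumulated through year 5 = $57,024 − $16,199 = $40,825.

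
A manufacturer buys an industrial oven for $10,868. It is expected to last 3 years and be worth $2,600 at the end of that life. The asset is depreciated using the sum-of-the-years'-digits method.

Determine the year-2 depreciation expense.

Depreciable base = $10,868 − $2,600 = $8,268.
Sum of the years' digits = 3+2+1 = 6.
Year 1: $8,268 × 3/6 = $4,134. Book value $6,734.
Year 2: $8,268 × 2/6 = $2,756. Book value $3,978.

$2,756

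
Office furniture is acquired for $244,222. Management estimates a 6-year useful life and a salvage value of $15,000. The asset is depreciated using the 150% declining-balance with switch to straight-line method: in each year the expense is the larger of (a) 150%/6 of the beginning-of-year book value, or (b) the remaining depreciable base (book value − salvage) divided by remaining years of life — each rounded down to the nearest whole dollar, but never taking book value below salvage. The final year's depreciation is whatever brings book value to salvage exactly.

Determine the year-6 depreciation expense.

Depreciable base = $244,222 − $15,000 = $229,222.
Year 1: DB = ⌊$244,222 × 150%/6⌋ = $61,055; SL = ⌊$229,222/6⌋ = $38,203 → take DB $61,055. Book value $183,167.
Year 2: DB = ⌊$183,167 × 150%/6⌋ = $45,791; SL = ⌊$168,167/5⌋ = $33,633 → take DB $45,791. Book value $137,376.
Year 3: DB = ⌊$137,376 × 150%/6⌋ = $34,344; SL = ⌊$122,376/4⌋ = $30,594 → take DB $34,344. Book value $103,032.
Year 4: DB = ⌊$103,032 × 150%/6⌋ = $25,758; SL = ⌊$88,032/3⌋ = $29,344 → take SL $29,344. Book value $73,688.
Year 5: DB = ⌊$73,688 × 150%/6⌋ = $18,422; SL = ⌊$58,688/2⌋ = $29,344 → take SL $29,344. Book value $44,344.
Year 6 (final): $44,344 − $15,000 = $29,344. Book value $15,000.

$29,344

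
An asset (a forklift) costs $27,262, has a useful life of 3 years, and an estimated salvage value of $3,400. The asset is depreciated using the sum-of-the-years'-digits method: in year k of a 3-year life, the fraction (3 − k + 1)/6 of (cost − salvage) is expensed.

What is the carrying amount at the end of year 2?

$7,377

Depreciable base = $27,262 − $3,400 = $23,862.
Sum of the years' digits = 3+2+1 = 6.
Year 1: $23,862 × 3/6 = $11,931. Book value $15,331.
Year 2: $23,862 × 2/6 = $7,954. Book value $7,377.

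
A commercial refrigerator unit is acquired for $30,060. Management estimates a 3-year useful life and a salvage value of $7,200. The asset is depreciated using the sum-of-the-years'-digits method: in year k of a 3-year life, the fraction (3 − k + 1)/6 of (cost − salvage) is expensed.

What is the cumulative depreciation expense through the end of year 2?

$19,050

Depreciable base = $30,060 − $7,200 = $22,860.
Sum of the years' digits = 3+2+1 = 6.
Year 1: $22,860 × 3/6 = $11,430. Book value $18,630.
Year 2: $22,860 × 2/6 = $7,620. Book value $11,010.
Accumulated through year 2 = $30,060 − $11,010 = $19,050.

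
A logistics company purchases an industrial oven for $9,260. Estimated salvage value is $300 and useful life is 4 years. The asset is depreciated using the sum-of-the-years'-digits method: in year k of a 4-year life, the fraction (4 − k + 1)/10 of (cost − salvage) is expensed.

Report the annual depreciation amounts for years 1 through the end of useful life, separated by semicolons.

$3,584; $2,688; $1,792; $896

Depreciable base = $9,260 − $300 = $8,960.
Sum of the years' digits = 4+3+2+1 = 10.
Year 1: $8,960 × 4/10 = $3,584. Book value $5,676.
Year 2: $8,960 × 3/10 = $2,688. Book value $2,988.
Year 3: $8,960 × 2/10 = $1,792. Book value $1,196.
Year 4: $8,960 × 1/10 = $896. Book value $300.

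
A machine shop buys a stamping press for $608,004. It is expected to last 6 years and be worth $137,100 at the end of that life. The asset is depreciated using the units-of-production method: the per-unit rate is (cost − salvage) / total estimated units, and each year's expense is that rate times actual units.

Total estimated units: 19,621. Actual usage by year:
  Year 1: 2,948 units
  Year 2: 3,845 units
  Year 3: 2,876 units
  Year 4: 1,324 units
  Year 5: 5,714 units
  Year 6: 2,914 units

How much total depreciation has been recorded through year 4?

Depreciable base = $608,004 − $137,100 = $470,904.
Rate = $470,904 / 19,621 units = $24 per unit.
Year 1: 2,948 × $24 = $70,752. Book value $537,252.
Year 2: 3,845 × $24 = $92,280. Book value $444,972.
Year 3: 2,876 × $24 = $69,024. Book value $375,948.
Year 4: 1,324 × $24 = $31,776. Book value $344,172.
Accumulated through year 4 = $608,004 − $344,172 = $263,832.

$263,832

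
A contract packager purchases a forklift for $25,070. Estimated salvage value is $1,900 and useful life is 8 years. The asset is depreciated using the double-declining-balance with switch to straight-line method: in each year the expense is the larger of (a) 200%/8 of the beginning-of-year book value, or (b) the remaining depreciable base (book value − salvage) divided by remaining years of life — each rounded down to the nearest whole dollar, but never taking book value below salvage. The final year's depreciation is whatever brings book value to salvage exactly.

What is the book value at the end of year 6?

$4,464

Depreciable base = $25,070 − $1,900 = $23,170.
Year 1: DB = ⌊$25,070 × 200%/8⌋ = $6,267; SL = ⌊$23,170/8⌋ = $2,896 → take DB $6,267. Book value $18,803.
Year 2: DB = ⌊$18,803 × 200%/8⌋ = $4,700; SL = ⌊$16,903/7⌋ = $2,414 → take DB $4,700. Book value $14,103.
Year 3: DB = ⌊$14,103 × 200%/8⌋ = $3,525; SL = ⌊$12,203/6⌋ = $2,033 → take DB $3,525. Book value $10,578.
Year 4: DB = ⌊$10,578 × 200%/8⌋ = $2,644; SL = ⌊$8,678/5⌋ = $1,735 → take DB $2,644. Book value $7,934.
Year 5: DB = ⌊$7,934 × 200%/8⌋ = $1,983; SL = ⌊$6,034/4⌋ = $1,508 → take DB $1,983. Book value $5,951.
Year 6: DB = ⌊$5,951 × 200%/8⌋ = $1,487; SL = ⌊$4,051/3⌋ = $1,350 → take DB $1,487. Book value $4,464.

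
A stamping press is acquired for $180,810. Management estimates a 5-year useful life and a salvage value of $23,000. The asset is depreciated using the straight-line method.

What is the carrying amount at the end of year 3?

$86,124

Depreciable base = $180,810 − $23,000 = $157,810.
Annual expense = $157,810 / 5 = $31,562.
End of year 1: book value $149,248.
End of year 2: book value $117,686.
End of year 3: book value $86,124.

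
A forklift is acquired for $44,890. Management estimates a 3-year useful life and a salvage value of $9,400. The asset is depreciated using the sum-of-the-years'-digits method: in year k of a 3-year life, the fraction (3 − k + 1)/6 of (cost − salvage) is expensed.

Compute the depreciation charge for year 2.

$11,830

Depreciable base = $44,890 − $9,400 = $35,490.
Sum of the years' digits = 3+2+1 = 6.
Year 1: $35,490 × 3/6 = $17,745. Book value $27,145.
Year 2: $35,490 × 2/6 = $11,830. Book value $15,315.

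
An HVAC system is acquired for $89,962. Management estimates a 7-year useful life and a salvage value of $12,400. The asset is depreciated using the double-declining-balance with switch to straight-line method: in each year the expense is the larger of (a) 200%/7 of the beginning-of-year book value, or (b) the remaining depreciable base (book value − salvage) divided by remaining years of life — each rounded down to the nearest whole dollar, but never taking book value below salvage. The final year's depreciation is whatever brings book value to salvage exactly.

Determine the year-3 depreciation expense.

Depreciable base = $89,962 − $12,400 = $77,562.
Year 1: DB = ⌊$89,962 × 200%/7⌋ = $25,703; SL = ⌊$77,562/7⌋ = $11,080 → take DB $25,703. Book value $64,259.
Year 2: DB = ⌊$64,259 × 200%/7⌋ = $18,359; SL = ⌊$51,859/6⌋ = $8,643 → take DB $18,359. Book value $45,900.
Year 3: DB = ⌊$45,900 × 200%/7⌋ = $13,114; SL = ⌊$33,500/5⌋ = $6,700 → take DB $13,114. Book value $32,786.

$13,114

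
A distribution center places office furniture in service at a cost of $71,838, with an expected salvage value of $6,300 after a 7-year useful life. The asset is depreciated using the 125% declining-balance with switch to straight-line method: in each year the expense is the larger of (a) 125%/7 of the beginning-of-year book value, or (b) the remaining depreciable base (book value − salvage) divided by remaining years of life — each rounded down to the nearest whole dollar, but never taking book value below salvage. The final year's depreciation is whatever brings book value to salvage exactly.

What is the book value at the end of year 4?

$31,439

Depreciable base = $71,838 − $6,300 = $65,538.
Year 1: DB = ⌊$71,838 × 125%/7⌋ = $12,828; SL = ⌊$65,538/7⌋ = $9,362 → take DB $12,828. Book value $59,010.
Year 2: DB = ⌊$59,010 × 125%/7⌋ = $10,537; SL = ⌊$52,710/6⌋ = $8,785 → take DB $10,537. Book value $48,473.
Year 3: DB = ⌊$48,473 × 125%/7⌋ = $8,655; SL = ⌊$42,173/5⌋ = $8,434 → take DB $8,655. Book value $39,818.
Year 4: DB = ⌊$39,818 × 125%/7⌋ = $7,110; SL = ⌊$33,518/4⌋ = $8,379 → take SL $8,379. Book value $31,439.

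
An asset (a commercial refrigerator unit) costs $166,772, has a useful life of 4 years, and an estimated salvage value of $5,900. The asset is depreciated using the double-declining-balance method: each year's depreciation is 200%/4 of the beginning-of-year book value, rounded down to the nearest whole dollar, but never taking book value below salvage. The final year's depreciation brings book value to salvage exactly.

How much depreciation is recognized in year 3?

$20,846

Depreciable base = $166,772 − $5,900 = $160,872.
Year 1: ⌊$166,772 × 200%/4⌋ = $83,386. Book value $83,386.
Year 2: ⌊$83,386 × 200%/4⌋ = $41,693. Book value $41,693.
Year 3: ⌊$41,693 × 200%/4⌋ = $20,846. Book value $20,847.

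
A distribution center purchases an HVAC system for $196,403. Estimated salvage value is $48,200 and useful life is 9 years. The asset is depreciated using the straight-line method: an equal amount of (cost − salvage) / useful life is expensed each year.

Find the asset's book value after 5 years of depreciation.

Depreciable base = $196,403 − $48,200 = $148,203.
Annual expense = $148,203 / 9 = $16,467.
End of year 1: book value $179,936.
End of year 2: book value $163,469.
End of year 3: book value $147,002.
End of year 4: book value $130,535.
End of year 5: book value $114,068.

$114,068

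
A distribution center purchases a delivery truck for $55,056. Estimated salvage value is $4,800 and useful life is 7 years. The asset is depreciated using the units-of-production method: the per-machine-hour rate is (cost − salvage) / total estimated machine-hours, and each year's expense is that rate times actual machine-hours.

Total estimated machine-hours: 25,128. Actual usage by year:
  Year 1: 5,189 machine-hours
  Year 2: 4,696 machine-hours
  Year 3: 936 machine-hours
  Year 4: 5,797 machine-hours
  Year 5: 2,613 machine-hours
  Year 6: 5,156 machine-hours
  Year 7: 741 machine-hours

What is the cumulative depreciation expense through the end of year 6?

Depreciable base = $55,056 − $4,800 = $50,256.
Rate = $50,256 / 25,128 machine-hours = $2 per machine-hour.
Year 1: 5,189 × $2 = $10,378. Book value $44,678.
Year 2: 4,696 × $2 = $9,392. Book value $35,286.
Year 3: 936 × $2 = $1,872. Book value $33,414.
Year 4: 5,797 × $2 = $11,594. Book value $21,820.
Year 5: 2,613 × $2 = $5,226. Book value $16,594.
Year 6: 5,156 × $2 = $10,312. Book value $6,282.
Accumulated through year 6 = $55,056 − $6,282 = $48,774.

$48,774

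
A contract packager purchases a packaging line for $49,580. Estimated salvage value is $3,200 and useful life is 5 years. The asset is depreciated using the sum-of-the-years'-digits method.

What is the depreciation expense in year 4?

Depreciable base = $49,580 − $3,200 = $46,380.
Sum of the years' digits = 5+4+3+2+1 = 15.
Year 1: $46,380 × 5/15 = $15,460. Book value $34,120.
Year 2: $46,380 × 4/15 = $12,368. Book value $21,752.
Year 3: $46,380 × 3/15 = $9,276. Book value $12,476.
Year 4: $46,380 × 2/15 = $6,184. Book value $6,292.

$6,184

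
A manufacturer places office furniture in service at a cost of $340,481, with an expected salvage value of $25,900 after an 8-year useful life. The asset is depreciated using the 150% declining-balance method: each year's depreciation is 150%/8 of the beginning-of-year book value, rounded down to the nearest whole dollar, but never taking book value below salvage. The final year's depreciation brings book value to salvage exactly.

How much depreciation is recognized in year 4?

$34,242

Depreciable base = $340,481 − $25,900 = $314,581.
Year 1: ⌊$340,481 × 150%/8⌋ = $63,840. Book value $276,641.
Year 2: ⌊$276,641 × 150%/8⌋ = $51,870. Book value $224,771.
Year 3: ⌊$224,771 × 150%/8⌋ = $42,144. Book value $182,627.
Year 4: ⌊$182,627 × 150%/8⌋ = $34,242. Book value $148,385.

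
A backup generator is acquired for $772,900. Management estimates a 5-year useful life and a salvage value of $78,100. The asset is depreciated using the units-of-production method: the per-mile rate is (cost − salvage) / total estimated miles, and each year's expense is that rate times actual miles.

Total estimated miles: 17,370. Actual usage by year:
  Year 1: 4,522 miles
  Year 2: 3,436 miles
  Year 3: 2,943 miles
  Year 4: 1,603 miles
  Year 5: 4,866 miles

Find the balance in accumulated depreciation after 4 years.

Depreciable base = $772,900 − $78,100 = $694,800.
Rate = $694,800 / 17,370 miles = $40 per mile.
Year 1: 4,522 × $40 = $180,880. Book value $592,020.
Year 2: 3,436 × $40 = $137,440. Book value $454,580.
Year 3: 2,943 × $40 = $117,720. Book value $336,860.
Year 4: 1,603 × $40 = $64,120. Book value $272,740.
Accumulated through year 4 = $772,900 − $272,740 = $500,160.

$500,160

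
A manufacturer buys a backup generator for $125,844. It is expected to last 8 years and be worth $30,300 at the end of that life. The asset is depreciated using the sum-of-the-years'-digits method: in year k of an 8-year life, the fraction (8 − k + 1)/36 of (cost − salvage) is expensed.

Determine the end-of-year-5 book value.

Depreciable base = $125,844 − $30,300 = $95,544.
Sum of the years' digits = 8+7+6+5+4+3+2+1 = 36.
Year 1: $95,544 × 8/36 = $21,232. Book value $104,612.
Year 2: $95,544 × 7/36 = $18,578. Book value $86,034.
Year 3: $95,544 × 6/36 = $15,924. Book value $70,110.
Year 4: $95,544 × 5/36 = $13,270. Book value $56,840.
Year 5: $95,544 × 4/36 = $10,616. Book value $46,224.

$46,224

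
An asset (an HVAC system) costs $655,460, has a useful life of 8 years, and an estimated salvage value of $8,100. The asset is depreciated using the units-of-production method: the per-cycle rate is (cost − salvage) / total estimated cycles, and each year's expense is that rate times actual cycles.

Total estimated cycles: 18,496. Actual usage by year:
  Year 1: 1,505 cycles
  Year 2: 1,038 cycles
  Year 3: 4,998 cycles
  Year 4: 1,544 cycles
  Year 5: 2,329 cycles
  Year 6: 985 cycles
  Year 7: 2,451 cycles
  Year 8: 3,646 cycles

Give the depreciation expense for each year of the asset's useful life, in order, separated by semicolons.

$52,675; $36,330; $174,930; $54,040; $81,515; $34,475; $85,785; $127,610

Depreciable base = $655,460 − $8,100 = $647,360.
Rate = $647,360 / 18,496 cycles = $35 per cycle.
Year 1: 1,505 × $35 = $52,675. Book value $602,785.
Year 2: 1,038 × $35 = $36,330. Book value $566,455.
Year 3: 4,998 × $35 = $174,930. Book value $391,525.
Year 4: 1,544 × $35 = $54,040. Book value $337,485.
Year 5: 2,329 × $35 = $81,515. Book value $255,970.
Year 6: 985 × $35 = $34,475. Book value $221,495.
Year 7: 2,451 × $35 = $85,785. Book value $135,710.
Year 8: 3,646 × $35 = $127,610. Book value $8,100.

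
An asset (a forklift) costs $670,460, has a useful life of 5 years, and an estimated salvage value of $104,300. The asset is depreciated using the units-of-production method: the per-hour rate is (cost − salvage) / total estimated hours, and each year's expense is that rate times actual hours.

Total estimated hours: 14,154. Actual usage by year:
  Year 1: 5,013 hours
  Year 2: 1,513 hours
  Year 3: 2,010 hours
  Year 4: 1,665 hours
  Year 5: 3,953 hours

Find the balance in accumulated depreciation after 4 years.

$408,040

Depreciable base = $670,460 − $104,300 = $566,160.
Rate = $566,160 / 14,154 hours = $40 per hour.
Year 1: 5,013 × $40 = $200,520. Book value $469,940.
Year 2: 1,513 × $40 = $60,520. Book value $409,420.
Year 3: 2,010 × $40 = $80,400. Book value $329,020.
Year 4: 1,665 × $40 = $66,600. Book value $262,420.
Accumulated through year 4 = $670,460 − $262,420 = $408,040.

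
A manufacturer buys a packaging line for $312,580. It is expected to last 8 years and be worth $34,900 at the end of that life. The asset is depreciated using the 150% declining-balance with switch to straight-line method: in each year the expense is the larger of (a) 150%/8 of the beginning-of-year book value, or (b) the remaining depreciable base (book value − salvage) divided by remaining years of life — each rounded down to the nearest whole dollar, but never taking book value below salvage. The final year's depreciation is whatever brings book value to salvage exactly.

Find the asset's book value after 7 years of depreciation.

$60,162

Depreciable base = $312,580 − $34,900 = $277,680.
Year 1: DB = ⌊$312,580 × 150%/8⌋ = $58,608; SL = ⌊$277,680/8⌋ = $34,710 → take DB $58,608. Book value $253,972.
Year 2: DB = ⌊$253,972 × 150%/8⌋ = $47,619; SL = ⌊$219,072/7⌋ = $31,296 → take DB $47,619. Book value $206,353.
Year 3: DB = ⌊$206,353 × 150%/8⌋ = $38,691; SL = ⌊$171,453/6⌋ = $28,575 → take DB $38,691. Book value $167,662.
Year 4: DB = ⌊$167,662 × 150%/8⌋ = $31,436; SL = ⌊$132,762/5⌋ = $26,552 → take DB $31,436. Book value $136,226.
Year 5: DB = ⌊$136,226 × 150%/8⌋ = $25,542; SL = ⌊$101,326/4⌋ = $25,331 → take DB $25,542. Book value $110,684.
Year 6: DB = ⌊$110,684 × 150%/8⌋ = $20,753; SL = ⌊$75,784/3⌋ = $25,261 → take SL $25,261. Book value $85,423.
Year 7: DB = ⌊$85,423 × 150%/8⌋ = $16,016; SL = ⌊$50,523/2⌋ = $25,261 → take SL $25,261. Book value $60,162.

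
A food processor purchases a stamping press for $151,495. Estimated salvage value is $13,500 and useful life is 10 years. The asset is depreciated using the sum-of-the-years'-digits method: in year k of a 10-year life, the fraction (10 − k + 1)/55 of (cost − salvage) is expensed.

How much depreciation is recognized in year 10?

$2,509

Depreciable base = $151,495 − $13,500 = $137,995.
Sum of the years' digits = 10+9+8+7+6+5+4+3+2+1 = 55.
Year 1: $137,995 × 10/55 = $25,090. Book value $126,405.
Year 2: $137,995 × 9/55 = $22,581. Book value $103,824.
Year 3: $137,995 × 8/55 = $20,072. Book value $83,752.
Year 4: $137,995 × 7/55 = $17,563. Book value $66,189.
Year 5: $137,995 × 6/55 = $15,054. Book value $51,135.
Year 6: $137,995 × 5/55 = $12,545. Book value $38,590.
Year 7: $137,995 × 4/55 = $10,036. Book value $28,554.
Year 8: $137,995 × 3/55 = $7,527. Book value $21,027.
Year 9: $137,995 × 2/55 = $5,018. Book value $16,009.
Year 10: $137,995 × 1/55 = $2,509. Book value $13,500.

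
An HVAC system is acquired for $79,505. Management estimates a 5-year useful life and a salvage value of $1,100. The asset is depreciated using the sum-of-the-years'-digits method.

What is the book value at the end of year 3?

Depreciable base = $79,505 − $1,100 = $78,405.
Sum of the years' digits = 5+4+3+2+1 = 15.
Year 1: $78,405 × 5/15 = $26,135. Book value $53,370.
Year 2: $78,405 × 4/15 = $20,908. Book value $32,462.
Year 3: $78,405 × 3/15 = $15,681. Book value $16,781.

$16,781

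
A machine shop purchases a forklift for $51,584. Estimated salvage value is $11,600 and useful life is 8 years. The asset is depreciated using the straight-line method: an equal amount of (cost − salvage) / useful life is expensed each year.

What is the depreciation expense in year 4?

$4,998

Depreciable base = $51,584 − $11,600 = $39,984.
Annual expense = $39,984 / 8 = $4,998.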